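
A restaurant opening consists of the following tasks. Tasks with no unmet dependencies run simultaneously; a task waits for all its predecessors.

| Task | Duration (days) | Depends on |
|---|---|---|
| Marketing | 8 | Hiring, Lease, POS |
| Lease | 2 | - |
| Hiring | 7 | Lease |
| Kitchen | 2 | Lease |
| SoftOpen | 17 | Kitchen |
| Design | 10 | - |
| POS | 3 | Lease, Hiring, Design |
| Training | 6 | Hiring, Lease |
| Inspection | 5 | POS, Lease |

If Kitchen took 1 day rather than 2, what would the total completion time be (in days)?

As given, the longest chain is Lease→Kitchen→SoftOpen = 2+2+17 = 21, so the finish is 21 days.
Since Kitchen is critical, the -1 change carries straight to that chain (now 20 days).
New critical path: Design→POS→Marketing = 10+3+8 = 21 ⇒ 21 days.

21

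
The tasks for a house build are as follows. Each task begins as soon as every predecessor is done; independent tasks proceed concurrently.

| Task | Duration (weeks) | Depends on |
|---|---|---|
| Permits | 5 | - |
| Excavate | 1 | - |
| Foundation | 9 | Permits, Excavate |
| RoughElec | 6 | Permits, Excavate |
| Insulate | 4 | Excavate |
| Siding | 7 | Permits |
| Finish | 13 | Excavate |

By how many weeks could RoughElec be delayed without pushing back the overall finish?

Permits→Foundation = 5+9 = 14 sets the makespan at 14 weeks.
Longest path through RoughElec: 11 weeks (earliest finish 11, latest finish 14).
Slack of RoughElec = 8 − 5 = 3 weeks.

3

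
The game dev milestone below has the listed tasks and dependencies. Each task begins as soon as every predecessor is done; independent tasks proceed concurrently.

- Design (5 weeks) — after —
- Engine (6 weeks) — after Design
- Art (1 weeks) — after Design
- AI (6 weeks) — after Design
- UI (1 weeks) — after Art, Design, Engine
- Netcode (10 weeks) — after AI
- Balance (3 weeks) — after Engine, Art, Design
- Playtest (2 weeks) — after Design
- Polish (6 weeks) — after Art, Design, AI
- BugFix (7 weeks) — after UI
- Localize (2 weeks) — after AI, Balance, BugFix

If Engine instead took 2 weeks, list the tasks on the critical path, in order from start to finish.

Actual critical path: Design→Engine→UI→BugFix→Localize = 5+6+1+7+2 = 21 ⇒ 21 weeks.
Since Engine is critical, the -4 change carries straight to that chain (now 17 weeks).
The binding chain switches to Design→AI→Netcode = 5+6+10 = 21; finish 21 weeks.

Design, AI, Netcode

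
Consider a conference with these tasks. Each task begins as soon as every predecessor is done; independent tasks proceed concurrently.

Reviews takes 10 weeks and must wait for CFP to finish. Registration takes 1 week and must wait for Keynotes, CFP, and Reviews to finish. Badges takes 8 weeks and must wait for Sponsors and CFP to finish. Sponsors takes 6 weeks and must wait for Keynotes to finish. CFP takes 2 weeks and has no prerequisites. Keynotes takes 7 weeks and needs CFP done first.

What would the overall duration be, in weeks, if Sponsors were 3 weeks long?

Critical path before the change: CFP→Keynotes→Sponsors→Badges = 2+7+6+8 = 23 giving 23 weeks.
Sponsors is on the critical path; changing it to 3 makes that path 20 weeks.
No other chain overtakes it, so the finish is 20 weeks.

20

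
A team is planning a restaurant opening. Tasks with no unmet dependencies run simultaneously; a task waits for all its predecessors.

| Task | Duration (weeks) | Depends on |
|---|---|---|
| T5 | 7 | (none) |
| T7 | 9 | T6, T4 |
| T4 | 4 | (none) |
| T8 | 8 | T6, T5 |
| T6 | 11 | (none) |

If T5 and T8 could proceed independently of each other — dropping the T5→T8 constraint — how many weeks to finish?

With the dependency in place, T6→T7 = 11+9 = 20 sets the finish at 20 weeks.
Dropping T5→T8 doesn't change T8's earliest start (11); another predecessor still binds.
New critical path: T6→T7 = 11+9 = 20 ⇒ 20 weeks.

20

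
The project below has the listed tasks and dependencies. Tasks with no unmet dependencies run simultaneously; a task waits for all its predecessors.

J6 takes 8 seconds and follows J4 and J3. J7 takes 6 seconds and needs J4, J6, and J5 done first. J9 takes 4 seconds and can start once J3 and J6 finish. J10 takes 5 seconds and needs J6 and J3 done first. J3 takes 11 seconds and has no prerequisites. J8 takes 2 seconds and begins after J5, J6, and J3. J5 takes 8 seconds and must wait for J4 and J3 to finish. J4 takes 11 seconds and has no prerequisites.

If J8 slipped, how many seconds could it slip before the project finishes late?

J3→J5→J7 = 11+8+6 = 25 sets the makespan at 25 seconds.
Longest path through J8: 21 seconds (earliest finish 21, latest finish 25).
Slack of J8 = 23 − 19 = 4 seconds.

4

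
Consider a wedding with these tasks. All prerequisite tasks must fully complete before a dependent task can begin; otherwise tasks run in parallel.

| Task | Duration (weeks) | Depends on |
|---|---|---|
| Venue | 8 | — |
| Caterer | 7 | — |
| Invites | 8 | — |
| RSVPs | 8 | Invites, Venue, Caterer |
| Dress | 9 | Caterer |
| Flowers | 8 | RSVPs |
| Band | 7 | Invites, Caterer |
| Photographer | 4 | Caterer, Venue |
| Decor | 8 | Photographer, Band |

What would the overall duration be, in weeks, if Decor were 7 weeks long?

24

The binding path is Venue→RSVPs→Flowers = 8+8+8 = 24; finish at 24 weeks.
Decor is off the critical path — its longest chain is 23 weeks, giving 1 of slack.
That remains the longest chain; total 24 weeks.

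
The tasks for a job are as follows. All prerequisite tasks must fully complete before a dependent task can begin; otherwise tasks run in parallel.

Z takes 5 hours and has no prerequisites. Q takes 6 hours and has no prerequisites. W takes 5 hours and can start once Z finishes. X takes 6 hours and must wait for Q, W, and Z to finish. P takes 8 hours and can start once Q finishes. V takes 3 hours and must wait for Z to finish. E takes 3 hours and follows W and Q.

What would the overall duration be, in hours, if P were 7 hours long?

16

Baseline: Z→W→X = 5+5+6 = 16 → 16 hours.
The longest path through P is only 14 hours, so P has float 2.
No other chain overtakes it, so the finish is 16 hours.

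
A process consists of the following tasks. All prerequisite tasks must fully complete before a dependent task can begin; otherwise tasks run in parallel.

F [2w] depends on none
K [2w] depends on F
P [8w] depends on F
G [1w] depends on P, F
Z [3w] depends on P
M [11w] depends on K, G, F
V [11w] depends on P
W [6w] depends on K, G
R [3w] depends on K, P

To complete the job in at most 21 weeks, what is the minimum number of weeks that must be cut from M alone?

1

Current finish: 22 weeks; target: 21.
M is on every critical path, so each week cut from M cuts the finish by one (this holds down to a finish of 21).
Need 22 − 21 = 1 week off M → M becomes 10 weeks, finish becomes 21.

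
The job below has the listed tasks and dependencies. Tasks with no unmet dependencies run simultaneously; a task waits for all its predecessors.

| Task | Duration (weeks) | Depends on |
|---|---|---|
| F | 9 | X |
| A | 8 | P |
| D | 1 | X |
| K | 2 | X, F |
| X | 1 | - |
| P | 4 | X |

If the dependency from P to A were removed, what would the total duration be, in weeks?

12

Original critical path: X→P→A = 1+4+8 = 13 ⇒ 13 weeks.
Without P→A, A's earliest start moves from 5 to 0.
New critical path: X→F→K = 1+9+2 = 12 ⇒ 12 weeks.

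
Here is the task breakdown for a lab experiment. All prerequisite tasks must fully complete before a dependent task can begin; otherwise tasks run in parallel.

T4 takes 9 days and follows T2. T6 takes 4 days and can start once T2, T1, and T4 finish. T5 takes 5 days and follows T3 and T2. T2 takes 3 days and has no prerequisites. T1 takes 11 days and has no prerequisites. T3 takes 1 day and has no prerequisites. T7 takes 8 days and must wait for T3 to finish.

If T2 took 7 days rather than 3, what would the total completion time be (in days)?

Actual critical path: T2→T4→T6 = 3+9+4 = 16 ⇒ 16 days.
T2 is on the critical path; changing it to 7 makes that path 20 days.
The critical path is still T2→T4→T6; finish is now 20 days.

20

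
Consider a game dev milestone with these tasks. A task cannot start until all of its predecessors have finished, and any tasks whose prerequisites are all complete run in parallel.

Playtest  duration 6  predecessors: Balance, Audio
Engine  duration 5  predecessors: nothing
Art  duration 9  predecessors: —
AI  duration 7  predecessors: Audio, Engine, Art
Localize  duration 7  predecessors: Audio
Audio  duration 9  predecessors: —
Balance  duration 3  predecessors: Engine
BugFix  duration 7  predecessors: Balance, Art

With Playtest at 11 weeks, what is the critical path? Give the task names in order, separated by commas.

Audio, Playtest

Actual critical path: Art→AI = 9+7 = 16 ⇒ 16 weeks.
The longest path through Playtest is only 15 weeks, so Playtest has float 1.
The binding chain switches to Audio→Playtest = 9+11 = 20; finish 20 weeks.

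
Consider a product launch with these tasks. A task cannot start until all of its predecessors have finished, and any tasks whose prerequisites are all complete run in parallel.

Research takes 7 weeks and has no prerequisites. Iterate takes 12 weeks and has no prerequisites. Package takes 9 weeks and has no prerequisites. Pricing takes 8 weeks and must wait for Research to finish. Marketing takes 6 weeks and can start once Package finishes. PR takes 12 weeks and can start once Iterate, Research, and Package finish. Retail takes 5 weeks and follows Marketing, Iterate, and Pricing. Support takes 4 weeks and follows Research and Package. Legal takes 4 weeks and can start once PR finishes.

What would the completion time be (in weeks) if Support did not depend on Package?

28

Original critical path: Iterate→PR→Legal = 12+12+4 = 28 ⇒ 28 weeks.
Without Package→Support, Support's earliest start moves from 9 to 7.
The longest chain is now Iterate→PR→Legal = 12+12+4 = 28, so the schedule takes 28 weeks.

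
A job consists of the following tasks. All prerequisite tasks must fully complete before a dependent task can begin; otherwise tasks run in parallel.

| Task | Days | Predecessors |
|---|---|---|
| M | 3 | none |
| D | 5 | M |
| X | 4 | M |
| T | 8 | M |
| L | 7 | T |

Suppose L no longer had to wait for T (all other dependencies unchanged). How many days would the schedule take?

Before: longest chain M→T→L = 3+8+7 = 18, finish 18.
Without T→L, L's earliest start moves from 11 to 0.
After: M→T = 3+8 = 11 → 11 days.

11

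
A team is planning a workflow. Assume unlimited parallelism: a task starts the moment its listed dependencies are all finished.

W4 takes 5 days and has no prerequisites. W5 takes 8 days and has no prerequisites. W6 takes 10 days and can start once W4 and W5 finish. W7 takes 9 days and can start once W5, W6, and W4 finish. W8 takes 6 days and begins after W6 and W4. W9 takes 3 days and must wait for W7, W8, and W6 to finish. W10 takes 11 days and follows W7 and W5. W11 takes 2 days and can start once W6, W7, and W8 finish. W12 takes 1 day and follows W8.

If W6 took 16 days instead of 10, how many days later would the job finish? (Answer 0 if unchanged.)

Actual critical path: W5→W6→W7→W10 = 8+10+9+11 = 38 ⇒ 38 days.
W6 is on the critical path; changing it to 16 makes that path 44 days.
The critical path is still W5→W6→W7→W10; finish is now 44 days.
Change in finish: 44 − 38 = +6 days.

6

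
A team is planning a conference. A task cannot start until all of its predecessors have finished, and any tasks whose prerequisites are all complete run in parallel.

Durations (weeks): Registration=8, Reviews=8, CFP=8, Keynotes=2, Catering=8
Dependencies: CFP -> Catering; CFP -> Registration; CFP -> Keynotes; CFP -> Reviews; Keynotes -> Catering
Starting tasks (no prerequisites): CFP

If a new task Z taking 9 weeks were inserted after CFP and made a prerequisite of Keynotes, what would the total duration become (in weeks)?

Originally the schedule takes 18 weeks.
With Z inserted, Keynotes now waits for max(CFP, Z).
New critical path: CFP→Z→Keynotes→Catering = 8+9+2+8 = 27 ⇒ 27 weeks.

27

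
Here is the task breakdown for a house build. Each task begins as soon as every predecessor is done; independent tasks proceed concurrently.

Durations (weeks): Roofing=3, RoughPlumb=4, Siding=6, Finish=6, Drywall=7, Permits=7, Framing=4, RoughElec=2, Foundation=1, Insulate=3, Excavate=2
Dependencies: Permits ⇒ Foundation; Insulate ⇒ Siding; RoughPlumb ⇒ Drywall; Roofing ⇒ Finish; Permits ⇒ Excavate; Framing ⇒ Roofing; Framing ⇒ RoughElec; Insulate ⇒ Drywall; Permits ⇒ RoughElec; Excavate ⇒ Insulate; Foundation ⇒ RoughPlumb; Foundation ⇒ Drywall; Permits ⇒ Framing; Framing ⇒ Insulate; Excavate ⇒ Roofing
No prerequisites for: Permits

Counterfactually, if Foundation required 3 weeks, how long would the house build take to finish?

Actual critical path: Permits→Framing→Insulate→Drywall = 7+4+3+7 = 21 ⇒ 21 weeks.
Foundation has 2 weeks of float (longest path through it is 19).
New critical path: Permits→Foundation→RoughPlumb→Drywall = 7+3+4+7 = 21 ⇒ 21 weeks.

21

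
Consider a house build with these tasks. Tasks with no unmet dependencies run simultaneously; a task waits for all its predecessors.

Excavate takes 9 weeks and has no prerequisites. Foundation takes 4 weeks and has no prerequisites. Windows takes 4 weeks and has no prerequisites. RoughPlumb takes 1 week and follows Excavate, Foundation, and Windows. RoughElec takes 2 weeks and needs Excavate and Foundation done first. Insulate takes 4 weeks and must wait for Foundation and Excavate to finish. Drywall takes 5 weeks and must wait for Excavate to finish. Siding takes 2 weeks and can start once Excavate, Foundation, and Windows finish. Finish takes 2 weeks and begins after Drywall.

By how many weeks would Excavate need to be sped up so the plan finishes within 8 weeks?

8

Current finish: 16 weeks; target: 8.
Excavate is on every critical path, so each week cut from Excavate cuts the finish by one (this holds down to a finish of 8).
Need 16 − 8 = 8 weeks off Excavate → Excavate becomes 1 week, finish becomes 8.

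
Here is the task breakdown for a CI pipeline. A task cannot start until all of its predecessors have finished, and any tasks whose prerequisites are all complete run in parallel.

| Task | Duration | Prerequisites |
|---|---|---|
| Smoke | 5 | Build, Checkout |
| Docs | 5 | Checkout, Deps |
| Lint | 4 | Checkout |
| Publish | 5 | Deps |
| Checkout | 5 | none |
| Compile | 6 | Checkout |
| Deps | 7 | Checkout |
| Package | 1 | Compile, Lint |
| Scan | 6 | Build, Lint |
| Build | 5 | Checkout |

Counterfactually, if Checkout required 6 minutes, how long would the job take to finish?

18

As given, the longest chain is Checkout→Deps→Docs = 5+7+5 = 17, so the finish is 17 minutes.
Checkout is on the critical path; changing it to 6 makes that path 18 minutes.
No other chain overtakes it, so the finish is 18 minutes.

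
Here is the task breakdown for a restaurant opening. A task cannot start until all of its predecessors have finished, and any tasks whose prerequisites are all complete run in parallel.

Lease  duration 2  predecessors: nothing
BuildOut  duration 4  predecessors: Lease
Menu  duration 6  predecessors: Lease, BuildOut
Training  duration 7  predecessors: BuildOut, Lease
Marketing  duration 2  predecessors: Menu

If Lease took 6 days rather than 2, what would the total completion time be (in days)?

18

As given, the longest chain is Lease→BuildOut→Menu→Marketing = 2+4+6+2 = 14, so the finish is 14 days.
Since Lease is critical, the +4 change carries straight to that chain (now 18 days).
The critical path is still Lease→BuildOut→Menu→Marketing; finish is now 18 days.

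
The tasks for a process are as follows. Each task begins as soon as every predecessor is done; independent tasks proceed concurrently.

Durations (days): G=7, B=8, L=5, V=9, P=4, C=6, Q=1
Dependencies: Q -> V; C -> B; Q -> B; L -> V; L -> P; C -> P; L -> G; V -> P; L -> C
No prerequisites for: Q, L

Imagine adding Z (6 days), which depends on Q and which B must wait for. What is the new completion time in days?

Originally the job takes 19 days.
With Z inserted, B now waits for max(C, Q, Z).
New critical path: L→C→B = 5+6+8 = 19 ⇒ 19 days.

19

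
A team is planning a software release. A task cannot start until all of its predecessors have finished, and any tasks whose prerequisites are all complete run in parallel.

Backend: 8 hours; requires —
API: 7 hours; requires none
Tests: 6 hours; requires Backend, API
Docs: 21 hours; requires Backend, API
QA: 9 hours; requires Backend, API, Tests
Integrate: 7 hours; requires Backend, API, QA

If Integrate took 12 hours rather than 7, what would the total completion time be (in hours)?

Actual critical path: Backend→Tests→QA→Integrate = 8+6+9+7 = 30 ⇒ 30 hours.
Integrate is on the critical path; changing it to 12 makes that path 35 hours.
That remains the longest chain; total 35 hours.

35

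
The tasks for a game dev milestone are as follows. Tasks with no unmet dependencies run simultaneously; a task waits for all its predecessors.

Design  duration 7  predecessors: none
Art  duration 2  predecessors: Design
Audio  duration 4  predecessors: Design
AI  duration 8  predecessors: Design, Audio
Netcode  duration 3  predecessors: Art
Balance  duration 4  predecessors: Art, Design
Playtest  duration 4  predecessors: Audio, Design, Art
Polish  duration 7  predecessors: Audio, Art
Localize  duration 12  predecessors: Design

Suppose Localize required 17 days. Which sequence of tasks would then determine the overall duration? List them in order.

Design, Localize

As given, the longest chain is Design→Localize = 7+12 = 19, so the finish is 19 days.
Since Localize is critical, the +5 change carries straight to that chain (now 24 days).
No other chain overtakes it, so the finish is 24 days.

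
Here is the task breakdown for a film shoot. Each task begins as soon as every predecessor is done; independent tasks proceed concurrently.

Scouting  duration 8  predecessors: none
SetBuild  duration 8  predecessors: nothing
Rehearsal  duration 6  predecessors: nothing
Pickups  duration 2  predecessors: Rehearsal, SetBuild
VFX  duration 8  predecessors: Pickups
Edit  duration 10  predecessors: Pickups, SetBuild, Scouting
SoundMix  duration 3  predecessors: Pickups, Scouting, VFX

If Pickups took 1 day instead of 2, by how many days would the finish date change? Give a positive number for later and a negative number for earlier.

Actual critical path: SetBuild→Pickups→VFX→SoundMix = 8+2+8+3 = 21 ⇒ 21 days.
Pickups lies on that path, so at 1 day the path becomes 20 days.
That remains the longest chain; total 20 days.
Change in finish: 20 − 21 = -1 days.

-1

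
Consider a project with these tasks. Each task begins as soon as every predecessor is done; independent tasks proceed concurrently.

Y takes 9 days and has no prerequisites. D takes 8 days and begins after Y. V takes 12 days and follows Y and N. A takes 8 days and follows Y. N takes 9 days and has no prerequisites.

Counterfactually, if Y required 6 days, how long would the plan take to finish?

Critical path before the change: Y→V = 9+12 = 21 giving 21 days.
Y is on the critical path; changing it to 6 makes that path 18 days.
The binding chain switches to N→V = 9+12 = 21; finish 21 days.

21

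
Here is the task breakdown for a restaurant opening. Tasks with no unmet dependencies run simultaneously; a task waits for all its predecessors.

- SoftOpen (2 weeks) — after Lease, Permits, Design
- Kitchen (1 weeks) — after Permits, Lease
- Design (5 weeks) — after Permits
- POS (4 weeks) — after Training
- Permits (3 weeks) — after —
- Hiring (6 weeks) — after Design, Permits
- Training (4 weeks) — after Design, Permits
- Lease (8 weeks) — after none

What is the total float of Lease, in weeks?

Critical path: Permits→Design→Training→POS = 3+5+4+4 = 16, so the finish is 16 weeks.
Lease finishes as early as 8 and must finish by 14.
Float = 16 − 10 = 6.

6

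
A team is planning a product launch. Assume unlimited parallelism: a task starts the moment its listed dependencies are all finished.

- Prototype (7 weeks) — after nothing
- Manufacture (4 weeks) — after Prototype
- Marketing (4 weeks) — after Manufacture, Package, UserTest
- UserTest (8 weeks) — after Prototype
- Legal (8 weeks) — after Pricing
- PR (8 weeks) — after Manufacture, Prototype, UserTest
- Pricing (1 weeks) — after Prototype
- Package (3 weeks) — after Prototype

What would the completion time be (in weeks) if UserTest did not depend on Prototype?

With the dependency in place, Prototype→UserTest→PR = 7+8+8 = 23 sets the finish at 23 weeks.
Without Prototype→UserTest, UserTest's earliest start moves from 7 to 0.
After: Prototype→Manufacture→PR = 7+4+8 = 19 → 19 weeks.

19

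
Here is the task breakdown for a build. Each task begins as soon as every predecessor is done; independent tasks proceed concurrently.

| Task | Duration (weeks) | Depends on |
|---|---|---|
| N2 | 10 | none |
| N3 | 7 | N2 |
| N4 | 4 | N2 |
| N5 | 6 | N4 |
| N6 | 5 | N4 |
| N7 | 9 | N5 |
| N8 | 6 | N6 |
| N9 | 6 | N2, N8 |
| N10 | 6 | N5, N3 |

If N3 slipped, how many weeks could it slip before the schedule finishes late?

Critical path: N2→N4→N6→N8→N9 = 10+4+5+6+6 = 31, so the finish is 31 weeks.
Longest path through N3: 23 weeks (earliest finish 17, latest finish 25).
Float = 31 − 23 = 8.

8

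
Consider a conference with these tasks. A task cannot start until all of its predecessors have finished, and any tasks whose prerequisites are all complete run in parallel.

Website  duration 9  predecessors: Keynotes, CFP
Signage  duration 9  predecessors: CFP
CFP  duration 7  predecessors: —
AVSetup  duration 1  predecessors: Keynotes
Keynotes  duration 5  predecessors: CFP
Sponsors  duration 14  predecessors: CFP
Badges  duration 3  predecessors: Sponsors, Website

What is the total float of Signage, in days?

8

Critical path: CFP→Keynotes→Website→Badges = 7+5+9+3 = 24, so the finish is 24 days.
Signage finishes as early as 16 and must finish by 24.
So Signage can slip 24 − 16 = 8 days.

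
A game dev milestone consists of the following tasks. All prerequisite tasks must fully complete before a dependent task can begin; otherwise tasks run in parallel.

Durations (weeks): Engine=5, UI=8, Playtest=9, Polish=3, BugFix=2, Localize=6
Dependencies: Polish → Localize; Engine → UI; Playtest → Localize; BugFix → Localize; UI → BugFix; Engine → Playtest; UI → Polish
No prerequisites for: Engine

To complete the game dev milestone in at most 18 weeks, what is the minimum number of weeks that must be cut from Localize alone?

Current finish: 22 weeks; target: 18.
Localize is on every critical path, so each week cut from Localize cuts the finish by one (this holds down to a finish of 17).
Need 22 − 18 = 4 weeks off Localize → Localize becomes 2 weeks, finish becomes 18.

4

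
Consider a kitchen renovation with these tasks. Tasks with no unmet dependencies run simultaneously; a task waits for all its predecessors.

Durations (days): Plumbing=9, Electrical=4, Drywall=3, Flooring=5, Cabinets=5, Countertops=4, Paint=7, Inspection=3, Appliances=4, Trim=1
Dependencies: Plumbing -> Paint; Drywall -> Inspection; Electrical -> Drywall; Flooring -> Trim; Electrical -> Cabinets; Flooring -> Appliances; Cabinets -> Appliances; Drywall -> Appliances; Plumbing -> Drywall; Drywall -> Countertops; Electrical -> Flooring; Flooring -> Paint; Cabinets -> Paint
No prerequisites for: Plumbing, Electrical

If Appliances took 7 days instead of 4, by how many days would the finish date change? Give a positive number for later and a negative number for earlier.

3

Baseline: Plumbing→Drywall→Appliances = 9+3+4 = 16 → 16 days.
Appliances is on the critical path; changing it to 7 makes that path 19 days.
The critical path is still Plumbing→Drywall→Appliances; finish is now 19 days.
Change in finish: 19 − 16 = +3 days.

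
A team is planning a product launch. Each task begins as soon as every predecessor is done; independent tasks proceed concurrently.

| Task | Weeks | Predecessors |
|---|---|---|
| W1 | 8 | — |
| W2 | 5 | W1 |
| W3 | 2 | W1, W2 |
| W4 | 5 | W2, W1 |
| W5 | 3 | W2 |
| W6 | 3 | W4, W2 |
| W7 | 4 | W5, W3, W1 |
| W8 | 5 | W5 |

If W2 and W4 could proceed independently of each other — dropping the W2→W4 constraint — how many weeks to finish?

21

Original critical path: W1→W2→W4→W6 = 8+5+5+3 = 21 ⇒ 21 weeks.
Without W2→W4, W4's earliest start moves from 13 to 8.
After: W1→W2→W5→W8 = 8+5+3+5 = 21 → 21 weeks.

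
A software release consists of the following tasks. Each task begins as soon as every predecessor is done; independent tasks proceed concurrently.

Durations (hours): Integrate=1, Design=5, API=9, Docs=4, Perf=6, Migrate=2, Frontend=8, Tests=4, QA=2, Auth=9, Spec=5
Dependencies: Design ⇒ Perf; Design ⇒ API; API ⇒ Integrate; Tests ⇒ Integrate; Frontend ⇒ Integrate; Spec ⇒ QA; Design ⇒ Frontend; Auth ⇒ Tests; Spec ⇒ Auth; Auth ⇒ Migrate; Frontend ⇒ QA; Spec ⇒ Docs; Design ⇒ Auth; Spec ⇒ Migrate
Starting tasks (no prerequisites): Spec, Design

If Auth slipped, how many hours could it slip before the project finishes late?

Critical path: Spec→Auth→Tests→Integrate = 5+9+4+1 = 19, so the finish is 19 hours.
Longest path through Auth: 19 hours (earliest finish 14, latest finish 14).
Float = 19 − 19 = 0.

0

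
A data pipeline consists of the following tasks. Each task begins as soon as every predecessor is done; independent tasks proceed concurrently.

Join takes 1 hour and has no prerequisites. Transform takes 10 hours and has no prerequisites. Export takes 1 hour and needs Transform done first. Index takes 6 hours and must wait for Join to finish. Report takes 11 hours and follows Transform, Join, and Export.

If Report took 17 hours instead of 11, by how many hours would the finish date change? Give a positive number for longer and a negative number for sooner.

6

Actual critical path: Transform→Export→Report = 10+1+11 = 22 ⇒ 22 hours.
Report is on the critical path; changing it to 17 makes that path 28 hours.
The critical path is still Transform→Export→Report; finish is now 28 hours.
Change in finish: 28 − 22 = +6 hours.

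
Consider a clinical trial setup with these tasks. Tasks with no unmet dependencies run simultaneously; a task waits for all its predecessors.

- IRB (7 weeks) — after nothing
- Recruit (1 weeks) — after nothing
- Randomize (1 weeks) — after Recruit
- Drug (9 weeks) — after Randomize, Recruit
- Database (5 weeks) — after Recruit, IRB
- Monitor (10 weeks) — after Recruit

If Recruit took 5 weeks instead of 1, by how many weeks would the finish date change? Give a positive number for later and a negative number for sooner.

Baseline: IRB→Database = 7+5 = 12 → 12 weeks.
The longest path through Recruit is only 11 weeks, so Recruit has float 1.
New critical path: Recruit→Randomize→Drug = 5+1+9 = 15 ⇒ 15 weeks.
Change in finish: 15 − 12 = +3 weeks.

3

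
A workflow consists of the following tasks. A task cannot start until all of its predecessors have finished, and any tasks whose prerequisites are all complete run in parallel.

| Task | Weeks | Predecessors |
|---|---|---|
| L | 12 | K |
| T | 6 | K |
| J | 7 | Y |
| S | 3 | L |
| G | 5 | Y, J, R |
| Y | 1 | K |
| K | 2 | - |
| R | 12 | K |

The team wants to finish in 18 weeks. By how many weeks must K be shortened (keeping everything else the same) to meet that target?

1

Current finish: 19 weeks; target: 18.
K is on every critical path, so each week cut from K cuts the finish by one (this holds down to a finish of 18).
Need 19 − 18 = 1 week off K → K becomes 1 week, finish becomes 18.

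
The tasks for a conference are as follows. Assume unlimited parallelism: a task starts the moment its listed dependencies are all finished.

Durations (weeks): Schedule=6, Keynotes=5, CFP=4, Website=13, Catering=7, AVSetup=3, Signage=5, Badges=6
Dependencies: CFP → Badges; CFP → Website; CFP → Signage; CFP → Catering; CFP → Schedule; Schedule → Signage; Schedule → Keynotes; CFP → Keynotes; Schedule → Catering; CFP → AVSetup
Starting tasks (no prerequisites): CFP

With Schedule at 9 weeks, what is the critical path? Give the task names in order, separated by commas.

Critical path before the change: CFP→Schedule→Catering = 4+6+7 = 17 giving 17 weeks.
Schedule is on the critical path; changing it to 9 makes that path 20 weeks.
The critical path is still CFP→Schedule→Catering; finish is now 20 weeks.

CFP, Schedule, Catering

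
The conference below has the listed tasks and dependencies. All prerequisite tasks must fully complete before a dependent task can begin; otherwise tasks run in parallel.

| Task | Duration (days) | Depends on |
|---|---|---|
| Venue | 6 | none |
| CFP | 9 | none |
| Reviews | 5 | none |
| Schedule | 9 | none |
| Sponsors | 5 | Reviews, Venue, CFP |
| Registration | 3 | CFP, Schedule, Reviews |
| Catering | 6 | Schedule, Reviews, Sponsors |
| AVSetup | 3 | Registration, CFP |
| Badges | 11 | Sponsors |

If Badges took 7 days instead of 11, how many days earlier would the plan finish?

The binding path is CFP→Sponsors→Badges = 9+5+11 = 25; finish at 25 days.
Badges is on the critical path; changing it to 7 makes that path 21 days.
No other chain overtakes it, so the finish is 21 days.
Change in finish: 21 − 25 = -4 days.

4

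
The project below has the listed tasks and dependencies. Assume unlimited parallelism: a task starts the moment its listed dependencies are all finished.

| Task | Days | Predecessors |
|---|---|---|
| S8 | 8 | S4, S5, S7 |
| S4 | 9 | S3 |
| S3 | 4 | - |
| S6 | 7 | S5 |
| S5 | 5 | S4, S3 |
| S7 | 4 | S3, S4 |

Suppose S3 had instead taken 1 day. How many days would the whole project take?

Actual critical path: S3→S4→S5→S8 = 4+9+5+8 = 26 ⇒ 26 days.
Since S3 is critical, the -3 change carries straight to that chain (now 23 days).
No other chain overtakes it, so the finish is 23 days.

23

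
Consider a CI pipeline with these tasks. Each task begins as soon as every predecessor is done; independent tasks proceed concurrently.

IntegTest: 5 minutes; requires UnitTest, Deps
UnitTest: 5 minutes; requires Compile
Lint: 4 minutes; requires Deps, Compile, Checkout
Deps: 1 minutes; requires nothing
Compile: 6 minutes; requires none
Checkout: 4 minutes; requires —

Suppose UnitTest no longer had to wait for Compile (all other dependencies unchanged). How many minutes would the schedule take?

Before: longest chain Compile→UnitTest→IntegTest = 6+5+5 = 16, finish 16.
Without Compile→UnitTest, UnitTest's earliest start moves from 6 to 0.
After: Compile→Lint = 6+4 = 10 → 10 minutes.

10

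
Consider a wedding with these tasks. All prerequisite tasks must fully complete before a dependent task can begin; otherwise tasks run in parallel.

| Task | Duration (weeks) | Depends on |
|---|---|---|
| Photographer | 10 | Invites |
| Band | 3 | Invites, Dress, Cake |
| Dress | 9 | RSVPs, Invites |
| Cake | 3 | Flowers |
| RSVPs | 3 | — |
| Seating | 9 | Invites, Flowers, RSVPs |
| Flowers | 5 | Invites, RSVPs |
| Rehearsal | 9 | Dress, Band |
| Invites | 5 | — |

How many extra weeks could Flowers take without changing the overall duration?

The longest chain is Invites→Dress→Band→Rehearsal = 5+9+3+9 = 26; overall finish 26 weeks.
Flowers finishes as early as 10 and must finish by 11.
So Flowers can slip 11 − 10 = 1 week.

1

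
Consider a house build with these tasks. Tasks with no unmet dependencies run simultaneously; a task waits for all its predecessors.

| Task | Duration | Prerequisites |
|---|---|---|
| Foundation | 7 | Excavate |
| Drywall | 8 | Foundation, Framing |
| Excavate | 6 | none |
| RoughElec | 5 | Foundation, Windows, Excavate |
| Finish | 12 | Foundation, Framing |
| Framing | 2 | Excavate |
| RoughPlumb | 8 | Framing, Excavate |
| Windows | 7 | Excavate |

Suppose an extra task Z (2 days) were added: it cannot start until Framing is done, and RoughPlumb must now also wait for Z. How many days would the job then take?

25

Originally the job takes 25 days.
With Z inserted, RoughPlumb now waits for max(Framing, Excavate, Z).
New critical path: Excavate→Foundation→Finish = 6+7+12 = 25 ⇒ 25 days.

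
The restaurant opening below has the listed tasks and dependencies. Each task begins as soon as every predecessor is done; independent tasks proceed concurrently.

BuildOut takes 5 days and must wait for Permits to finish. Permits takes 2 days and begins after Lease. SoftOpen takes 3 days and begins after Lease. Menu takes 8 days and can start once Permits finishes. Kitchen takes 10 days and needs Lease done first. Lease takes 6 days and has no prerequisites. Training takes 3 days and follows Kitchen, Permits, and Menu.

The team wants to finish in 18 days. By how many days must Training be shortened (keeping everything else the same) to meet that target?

Current finish: 19 days; target: 18.
Training is on every critical path, so each day cut from Training cuts the finish by one (this holds down to a finish of 17).
Need 19 − 18 = 1 day off Training → Training becomes 2 days, finish becomes 18.

1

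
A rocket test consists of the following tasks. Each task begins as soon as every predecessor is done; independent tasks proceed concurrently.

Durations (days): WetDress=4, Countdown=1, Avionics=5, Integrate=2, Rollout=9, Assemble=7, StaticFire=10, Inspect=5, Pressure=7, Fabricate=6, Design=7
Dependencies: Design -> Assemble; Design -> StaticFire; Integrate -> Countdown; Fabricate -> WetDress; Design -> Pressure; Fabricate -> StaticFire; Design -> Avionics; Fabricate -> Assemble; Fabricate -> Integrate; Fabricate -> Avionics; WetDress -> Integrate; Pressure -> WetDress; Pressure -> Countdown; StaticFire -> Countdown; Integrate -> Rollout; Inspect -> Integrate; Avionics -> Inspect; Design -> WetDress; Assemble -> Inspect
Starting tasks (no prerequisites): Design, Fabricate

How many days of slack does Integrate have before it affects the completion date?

0

The longest chain is Design→Assemble→Inspect→Integrate→Rollout = 7+7+5+2+9 = 30; overall finish 30 days.
Longest path through Integrate: 30 days (earliest finish 21, latest finish 21).
Slack of Integrate = 19 − 19 = 0 days.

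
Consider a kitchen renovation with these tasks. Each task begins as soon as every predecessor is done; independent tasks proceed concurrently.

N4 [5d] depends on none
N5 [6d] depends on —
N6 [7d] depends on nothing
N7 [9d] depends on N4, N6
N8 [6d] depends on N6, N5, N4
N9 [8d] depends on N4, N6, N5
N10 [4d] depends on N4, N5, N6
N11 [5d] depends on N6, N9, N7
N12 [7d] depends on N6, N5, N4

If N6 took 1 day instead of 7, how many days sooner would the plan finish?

2

As given, the longest chain is N6→N7→N11 = 7+9+5 = 21, so the finish is 21 days.
N6 is on the critical path; changing it to 1 makes that path 15 days.
New critical path: N4→N7→N11 = 5+9+5 = 19 ⇒ 19 days.
Change in finish: 19 − 21 = -2 days.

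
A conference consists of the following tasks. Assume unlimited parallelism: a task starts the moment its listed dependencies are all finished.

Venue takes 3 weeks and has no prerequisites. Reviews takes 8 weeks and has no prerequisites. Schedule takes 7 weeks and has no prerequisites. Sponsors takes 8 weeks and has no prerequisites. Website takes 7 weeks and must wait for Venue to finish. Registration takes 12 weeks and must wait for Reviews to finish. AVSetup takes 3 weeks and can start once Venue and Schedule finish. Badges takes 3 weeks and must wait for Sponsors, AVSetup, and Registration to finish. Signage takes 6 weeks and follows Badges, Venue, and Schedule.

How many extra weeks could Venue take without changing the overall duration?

Reviews→Registration→Badges→Signage = 8+12+3+6 = 29 sets the makespan at 29 weeks.
Venue finishes as early as 3 and must finish by 17.
Float = 29 − 15 = 14.

14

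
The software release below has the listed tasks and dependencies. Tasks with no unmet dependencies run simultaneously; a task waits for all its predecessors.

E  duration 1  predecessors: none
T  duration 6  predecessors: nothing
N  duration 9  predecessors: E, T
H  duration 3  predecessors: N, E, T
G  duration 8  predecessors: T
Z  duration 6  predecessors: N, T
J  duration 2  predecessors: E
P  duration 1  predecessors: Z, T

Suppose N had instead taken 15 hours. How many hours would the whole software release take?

28

As given, the longest chain is T→N→Z→P = 6+9+6+1 = 22, so the finish is 22 hours.
N lies on that path, so at 15 hours the path becomes 28 hours.
No other chain overtakes it, so the finish is 28 hours.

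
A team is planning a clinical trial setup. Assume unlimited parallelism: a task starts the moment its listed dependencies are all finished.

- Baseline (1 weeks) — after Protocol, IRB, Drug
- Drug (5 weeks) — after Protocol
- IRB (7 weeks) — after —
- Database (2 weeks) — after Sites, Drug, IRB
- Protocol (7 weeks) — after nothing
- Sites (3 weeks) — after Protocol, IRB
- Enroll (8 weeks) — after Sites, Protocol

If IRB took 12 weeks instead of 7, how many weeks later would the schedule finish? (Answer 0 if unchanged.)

Critical path before the change: IRB→Sites→Enroll = 7+3+8 = 18 giving 18 weeks.
IRB is on the critical path; changing it to 12 makes that path 23 weeks.
That remains the longest chain; total 23 weeks.
Change in finish: 23 − 18 = +5 weeks.

5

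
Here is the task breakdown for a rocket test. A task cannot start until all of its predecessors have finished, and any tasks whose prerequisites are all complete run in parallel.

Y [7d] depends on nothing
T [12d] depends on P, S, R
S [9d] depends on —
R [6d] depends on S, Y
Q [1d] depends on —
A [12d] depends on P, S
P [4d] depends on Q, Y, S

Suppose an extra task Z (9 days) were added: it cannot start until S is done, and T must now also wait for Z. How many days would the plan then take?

Originally the plan takes 27 days.
With Z inserted, T now waits for max(P, S, R, Z).
New critical path: S→Z→T = 9+9+12 = 30 ⇒ 30 days.

30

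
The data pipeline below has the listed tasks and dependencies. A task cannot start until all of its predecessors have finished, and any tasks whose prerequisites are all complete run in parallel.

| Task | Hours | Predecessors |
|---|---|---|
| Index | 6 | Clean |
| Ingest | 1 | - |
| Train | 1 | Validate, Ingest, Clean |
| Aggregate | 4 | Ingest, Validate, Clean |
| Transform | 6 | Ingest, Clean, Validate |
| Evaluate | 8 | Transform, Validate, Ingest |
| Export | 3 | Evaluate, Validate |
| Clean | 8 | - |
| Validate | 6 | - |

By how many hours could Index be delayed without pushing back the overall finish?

11

The longest chain is Clean→Transform→Evaluate→Export = 8+6+8+3 = 25; overall finish 25 hours.
Index finishes as early as 14 and must finish by 25.
Slack of Index = 19 − 8 = 11 hours.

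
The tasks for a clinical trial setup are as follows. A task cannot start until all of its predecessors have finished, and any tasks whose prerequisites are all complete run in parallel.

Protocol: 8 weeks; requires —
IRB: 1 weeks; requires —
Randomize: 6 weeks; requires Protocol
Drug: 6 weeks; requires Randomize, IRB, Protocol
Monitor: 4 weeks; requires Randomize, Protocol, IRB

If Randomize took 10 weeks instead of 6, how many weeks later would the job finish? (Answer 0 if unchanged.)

4

As given, the longest chain is Protocol→Randomize→Drug = 8+6+6 = 20, so the finish is 20 weeks.
Since Randomize is critical, the +4 change carries straight to that chain (now 24 weeks).
That remains the longest chain; total 24 weeks.
Change in finish: 24 − 20 = +4 weeks.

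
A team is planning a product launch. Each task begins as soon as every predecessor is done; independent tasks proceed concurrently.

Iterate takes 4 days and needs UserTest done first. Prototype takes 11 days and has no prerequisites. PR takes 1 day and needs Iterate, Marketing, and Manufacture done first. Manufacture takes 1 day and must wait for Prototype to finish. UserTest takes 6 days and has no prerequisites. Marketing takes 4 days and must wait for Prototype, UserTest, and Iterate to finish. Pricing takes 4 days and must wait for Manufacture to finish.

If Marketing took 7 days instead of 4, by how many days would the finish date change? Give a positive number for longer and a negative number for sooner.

Baseline: Prototype→Marketing→PR = 11+4+1 = 16 → 16 days.
Since Marketing is critical, the +3 change carries straight to that chain (now 19 days).
That remains the longest chain; total 19 days.
Change in finish: 19 − 16 = +3 days.

3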